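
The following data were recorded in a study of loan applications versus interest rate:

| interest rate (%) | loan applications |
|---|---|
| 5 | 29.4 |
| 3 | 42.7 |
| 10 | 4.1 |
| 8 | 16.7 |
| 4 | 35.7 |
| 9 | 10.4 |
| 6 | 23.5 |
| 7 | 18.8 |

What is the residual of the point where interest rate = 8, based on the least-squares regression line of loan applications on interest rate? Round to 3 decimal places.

n = 8, Σx = 52, Σy = 181.3, Σxy = 958.7, Σx² = 380
Sxx = Σx² − (Σx)²/n = 380 − 338 = 42
Sxy = Σxy − (Σx)(Σy)/n = 958.7 − 1178.45 = -219.75
b = Sxy/Sxx = -219.75/42 = -5.232143
a = ȳ − b·x̄ = 22.6625 − (-5.232143)·6.5 = 56.671429
ŷ(8) = 56.671429 + (-5.232143)·8 = 14.814286
residual = y − ŷ = 16.7 − 14.814286 = 1.885714

1.886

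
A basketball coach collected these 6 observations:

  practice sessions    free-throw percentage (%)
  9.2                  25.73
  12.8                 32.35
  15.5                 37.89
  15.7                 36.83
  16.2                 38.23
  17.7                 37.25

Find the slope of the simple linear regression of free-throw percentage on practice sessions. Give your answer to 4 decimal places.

n = 6, Σx = 87.1, Σy = 208.28, Σxy = 3094.973, Σx² = 1310.95
Sxx = Σx² − (Σx)²/n = 1310.95 − 1264.401667 = 46.548333
Sxy = Σxy − (Σx)(Σy)/n = 3094.973 − 3023.531333 = 71.441667
b = Sxy/Sxx = 71.441667/46.548333 = 1.534785

1.5348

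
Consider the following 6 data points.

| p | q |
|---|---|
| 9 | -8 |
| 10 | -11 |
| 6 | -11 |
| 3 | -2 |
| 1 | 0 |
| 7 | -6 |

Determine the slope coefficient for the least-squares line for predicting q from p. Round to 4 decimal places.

-1.1333

n = 6, Σx = 36, Σy = -38, Σxy = -296, Σx² = 276
Sxx = Σx² − (Σx)²/n = 276 − 216 = 60
Sxy = Σxy − (Σx)(Σy)/n = -296 − (-228) = -68
b = Sxy/Sxx = -68/60 = -1.133333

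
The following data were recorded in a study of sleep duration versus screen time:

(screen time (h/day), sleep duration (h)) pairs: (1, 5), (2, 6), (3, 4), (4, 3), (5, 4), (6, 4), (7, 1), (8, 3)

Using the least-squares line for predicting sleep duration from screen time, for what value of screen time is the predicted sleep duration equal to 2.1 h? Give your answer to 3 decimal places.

n = 8, Σx = 36, Σy = 30, Σxy = 116, Σx² = 204
Sxx = Σx² − (Σx)²/n = 204 − 162 = 42
Sxy = Σxy − (Σx)(Σy)/n = 116 − 135 = -19
b = Sxy/Sxx = -19/42 = -0.452381
a = ȳ − b·x̄ = 3.75 − (-0.452381)·4.5 = 5.785714
Set a + b·x = 2.1: x = (2.1 − 5.785714) / (-0.452381) = 8.147368

8.147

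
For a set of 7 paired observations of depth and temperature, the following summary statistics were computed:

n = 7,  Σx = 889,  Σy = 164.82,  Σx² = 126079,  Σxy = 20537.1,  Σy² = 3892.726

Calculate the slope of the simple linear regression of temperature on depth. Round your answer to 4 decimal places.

Sxx = Σx² − (Σx)²/n = 126079 − 112903 = 13176
Sxy = Σxy − (Σx)(Σy)/n = 20537.1 − 20932.14 = -395.04
b = Sxy/Sxx = -395.04/13176 = -0.029982

-0.0300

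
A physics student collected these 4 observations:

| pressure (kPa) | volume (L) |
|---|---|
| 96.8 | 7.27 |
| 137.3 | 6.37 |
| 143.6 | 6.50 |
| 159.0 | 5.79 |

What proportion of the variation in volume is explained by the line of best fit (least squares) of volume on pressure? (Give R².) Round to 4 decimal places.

n = 4, Σx = 536.7, Σy = 25.93, Σxy = 3432.347, Σx² = 74123.49, Σy² = 169.2039
Sxx = Σx² − (Σx)²/n = 74123.49 − 72011.7225 = 2111.7675
Sxy = Σxy − (Σx)(Σy)/n = 3432.347 − 3479.15775 = -46.81075
Syy = Σy² − (Σy)²/n = 169.2039 − 168.091225 = 1.112675
R² = Sxy²/(Sxx·Syy) = (-46.81075)²/(2111.7675·1.112675) = 0.932560

0.9326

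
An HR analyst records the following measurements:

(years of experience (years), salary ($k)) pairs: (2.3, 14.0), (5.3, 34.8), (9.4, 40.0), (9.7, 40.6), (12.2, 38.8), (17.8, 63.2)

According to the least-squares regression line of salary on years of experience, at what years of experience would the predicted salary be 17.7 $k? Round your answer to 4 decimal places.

1.8123

n = 6, Σx = 56.7, Σy = 231.4, Σxy = 2584.78, Σx² = 681.51
Sxx = Σx² − (Σx)²/n = 681.51 − 535.815 = 145.695
Sxy = Σxy − (Σx)(Σy)/n = 2584.78 − 2186.73 = 398.05
b = Sxy/Sxx = 398.05/145.695 = 2.732077
a = ȳ − b·x̄ = 38.566667 − 2.732077·9.45 = 12.748536
Set a + b·x = 17.7: x = (17.7 − 12.748536) / 2.732077 = 1.812344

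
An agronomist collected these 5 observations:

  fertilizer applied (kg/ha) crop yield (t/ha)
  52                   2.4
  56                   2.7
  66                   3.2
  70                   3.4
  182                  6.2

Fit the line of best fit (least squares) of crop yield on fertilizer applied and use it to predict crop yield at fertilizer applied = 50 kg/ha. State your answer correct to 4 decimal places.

n = 5, Σx = 426, Σy = 17.9, Σxy = 1853.6, Σx² = 48220
Sxx = Σx² − (Σx)²/n = 48220 − 36295.2 = 11924.8
Sxy = Σxy − (Σx)(Σy)/n = 1853.6 − 1525.08 = 328.52
b = Sxy/Sxx = 328.52/11924.8 = 0.027549
a = ȳ − b·x̄ = 3.58 − 0.027549·85.2 = 1.232799
ŷ(50) = a + b·50 = 1.232799 + 0.027549·50 = 2.610264

2.6103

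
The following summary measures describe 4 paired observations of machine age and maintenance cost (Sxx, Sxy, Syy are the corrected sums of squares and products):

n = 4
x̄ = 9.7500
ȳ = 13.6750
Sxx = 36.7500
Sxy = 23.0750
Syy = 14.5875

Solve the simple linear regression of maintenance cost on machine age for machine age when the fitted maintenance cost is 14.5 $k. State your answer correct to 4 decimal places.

11.0639

b = Sxy/Sxx = 23.075/36.75 = 0.627891
a = ȳ − b·x̄ = 13.675 − 0.627891·9.75 = 7.553061
Set a + b·x = 14.5: x = (14.5 − 7.553061) / 0.627891 = 11.063922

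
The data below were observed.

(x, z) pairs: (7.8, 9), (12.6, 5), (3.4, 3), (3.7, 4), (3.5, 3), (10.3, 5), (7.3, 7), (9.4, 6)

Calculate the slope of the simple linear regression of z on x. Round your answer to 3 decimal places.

n = 8, Σx = 58, Σy = 42, Σxy = 327.7, Σx² = 504.84
Sxx = Σx² − (Σx)²/n = 504.84 − 420.5 = 84.34
Sxy = Σxy − (Σx)(Σy)/n = 327.7 − 304.5 = 23.2
b = Sxy/Sxx = 23.2/84.34 = 0.275077

0.275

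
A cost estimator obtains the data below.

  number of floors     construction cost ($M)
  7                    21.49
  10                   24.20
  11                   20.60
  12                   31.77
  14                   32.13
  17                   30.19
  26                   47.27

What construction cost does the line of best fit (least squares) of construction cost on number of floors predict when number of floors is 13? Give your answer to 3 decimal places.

n = 7, Σx = 97, Σy = 207.65, Σxy = 3192.34, Σx² = 1575
Sxx = Σx² − (Σx)²/n = 1575 − 1344.142857 = 230.857143
Sxy = Σxy − (Σx)(Σy)/n = 3192.34 − 2877.435714 = 314.904286
b = Sxy/Sxx = 314.904286/230.857143 = 1.364066
a = ȳ − b·x̄ = 29.664286 − 1.364066·13.857143 = 10.762234
ŷ(13) = a + b·13 = 10.762234 + 1.364066·13 = 28.495087

28.495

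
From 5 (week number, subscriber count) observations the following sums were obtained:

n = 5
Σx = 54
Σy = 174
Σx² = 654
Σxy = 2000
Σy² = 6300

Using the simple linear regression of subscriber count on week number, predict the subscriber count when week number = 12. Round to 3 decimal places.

Sxx = Σx² − (Σx)²/n = 654 − 583.2 = 70.8
Sxy = Σxy − (Σx)(Σy)/n = 2000 − 1879.2 = 120.8
b = Sxy/Sxx = 120.8/70.8 = 1.706215
a = ȳ − b·x̄ = 34.8 − 1.706215·10.8 = 16.372881
ŷ(12) = a + b·12 = 16.372881 + 1.706215·12 = 36.847458

36.847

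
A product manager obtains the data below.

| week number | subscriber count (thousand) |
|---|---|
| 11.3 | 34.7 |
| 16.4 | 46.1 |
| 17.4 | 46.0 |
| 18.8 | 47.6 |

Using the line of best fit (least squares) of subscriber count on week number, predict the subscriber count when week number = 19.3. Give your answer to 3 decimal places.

49.554

n = 4, Σx = 63.9, Σy = 174.4, Σxy = 2843.43, Σx² = 1052.85
Sxx = Σx² − (Σx)²/n = 1052.85 − 1020.8025 = 32.0475
Sxy = Σxy − (Σx)(Σy)/n = 2843.43 − 2786.04 = 57.39
b = Sxy/Sxx = 57.39/32.0475 = 1.790779
a = ȳ − b·x̄ = 43.6 − 1.790779·15.975 = 14.992300
ŷ(19.3) = a + b·19.3 = 14.992300 + 1.790779·19.3 = 49.554341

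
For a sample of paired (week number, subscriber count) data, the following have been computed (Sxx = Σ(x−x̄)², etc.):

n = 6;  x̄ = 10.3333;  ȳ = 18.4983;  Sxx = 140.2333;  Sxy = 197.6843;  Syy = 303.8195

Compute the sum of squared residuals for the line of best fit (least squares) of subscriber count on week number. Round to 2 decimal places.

25.15

b = Sxy/Sxx = 197.6843/140.2333 = 1.409682
SSE = Syy − b·Sxy = 303.8195 − 1.409682·197.6843 = 25.147584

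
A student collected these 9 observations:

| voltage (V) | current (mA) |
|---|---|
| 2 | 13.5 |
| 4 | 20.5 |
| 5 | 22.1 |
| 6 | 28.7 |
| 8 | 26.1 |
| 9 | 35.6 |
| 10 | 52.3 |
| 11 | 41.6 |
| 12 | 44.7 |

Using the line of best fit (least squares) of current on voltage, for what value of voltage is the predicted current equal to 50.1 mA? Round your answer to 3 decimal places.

12.830

n = 9, Σx = 67, Σy = 285.1, Σxy = 2437.9, Σx² = 591
Sxx = Σx² − (Σx)²/n = 591 − 498.777778 = 92.222222
Sxy = Σxy − (Σx)(Σy)/n = 2437.9 − 2122.411111 = 315.488889
b = Sxy/Sxx = 315.488889/92.222222 = 3.420964
a = ȳ − b·x̄ = 31.677778 − 3.420964·7.444444 = 6.210602
Set a + b·x = 50.1: x = (50.1 − 6.210602) / 3.420964 = 12.829541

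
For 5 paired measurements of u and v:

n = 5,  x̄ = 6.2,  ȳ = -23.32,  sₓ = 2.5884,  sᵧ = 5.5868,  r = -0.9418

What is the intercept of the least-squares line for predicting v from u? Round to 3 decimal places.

b = r · sᵧ/sₓ = -0.9418 · 5.5868/2.5884 = -2.032780
a = ȳ − b·x̄ = -23.32 − (-2.032780)·6.2 = -10.716763

-10.717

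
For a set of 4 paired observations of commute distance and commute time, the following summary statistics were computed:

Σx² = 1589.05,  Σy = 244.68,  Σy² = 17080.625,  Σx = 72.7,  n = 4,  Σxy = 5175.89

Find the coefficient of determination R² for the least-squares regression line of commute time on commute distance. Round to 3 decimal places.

Sxx = Σx² − (Σx)²/n = 1589.05 − 1321.3225 = 267.7275
Sxy = Σxy − (Σx)(Σy)/n = 5175.89 − 4447.059 = 728.831
Syy = Σy² − (Σy)²/n = 17080.625 − 14967.0756 = 2113.5494
R² = Sxy²/(Sxx·Syy) = (728.831)²/(267.7275·2113.5494) = 0.938746

0.939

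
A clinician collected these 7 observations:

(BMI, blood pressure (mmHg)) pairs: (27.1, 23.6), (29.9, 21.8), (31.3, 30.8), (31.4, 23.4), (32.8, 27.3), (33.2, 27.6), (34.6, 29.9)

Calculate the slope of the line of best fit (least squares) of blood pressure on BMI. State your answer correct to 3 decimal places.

n = 7, Σx = 220.3, Σy = 184.4, Σxy = 5836.48, Σx² = 6969.31
Sxx = Σx² − (Σx)²/n = 6969.31 − 6933.155714 = 36.154286
Sxy = Σxy − (Σx)(Σy)/n = 5836.48 − 5803.331429 = 33.148571
b = Sxy/Sxx = 33.148571/36.154286 = 0.916864

0.917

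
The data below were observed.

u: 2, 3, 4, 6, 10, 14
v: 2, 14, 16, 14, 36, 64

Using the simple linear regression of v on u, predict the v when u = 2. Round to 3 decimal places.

n = 6, Σx = 39, Σy = 146, Σxy = 1450, Σx² = 361
Sxx = Σx² − (Σx)²/n = 361 − 253.5 = 107.5
Sxy = Σxy − (Σx)(Σy)/n = 1450 − 949 = 501
b = Sxy/Sxx = 501/107.5 = 4.660465
a = ȳ − b·x̄ = 24.333333 − 4.660465·6.5 = -5.959690
ŷ(2) = a + b·2 = -5.959690 + 4.660465·2 = 3.361240

3.361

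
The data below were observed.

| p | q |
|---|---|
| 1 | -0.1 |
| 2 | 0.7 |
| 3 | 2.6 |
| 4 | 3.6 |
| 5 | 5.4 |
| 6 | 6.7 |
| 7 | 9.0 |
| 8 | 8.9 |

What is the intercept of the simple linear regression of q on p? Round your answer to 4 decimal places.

-1.7536

n = 8, Σx = 36, Σy = 36.8, Σxy = 224.9, Σx² = 204
Sxx = Σx² − (Σx)²/n = 204 − 162 = 42
Sxy = Σxy − (Σx)(Σy)/n = 224.9 − 165.6 = 59.3
b = Sxy/Sxx = 59.3/42 = 1.411905
a = ȳ − b·x̄ = 4.6 − 1.411905·4.5 = -1.753571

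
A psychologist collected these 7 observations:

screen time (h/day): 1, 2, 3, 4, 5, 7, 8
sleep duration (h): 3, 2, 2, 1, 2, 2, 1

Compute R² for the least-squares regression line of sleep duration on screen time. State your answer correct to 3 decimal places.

n = 7, Σx = 30, Σy = 13, Σxy = 49, Σx² = 168, Σy² = 27
Sxx = Σx² − (Σx)²/n = 168 − 128.571429 = 39.428571
Sxy = Σxy − (Σx)(Σy)/n = 49 − 55.714286 = -6.714286
Syy = Σy² − (Σy)²/n = 27 − 24.142857 = 2.857143
R² = Sxy²/(Sxx·Syy) = (-6.714286)²/(39.428571·2.857143) = 0.400181

0.400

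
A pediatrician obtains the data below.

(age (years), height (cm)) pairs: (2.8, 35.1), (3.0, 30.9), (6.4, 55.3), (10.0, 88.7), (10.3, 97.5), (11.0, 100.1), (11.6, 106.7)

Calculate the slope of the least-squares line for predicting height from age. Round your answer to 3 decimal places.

n = 7, Σx = 55.1, Σy = 514.3, Σxy = 4774.97, Σx² = 519.45
Sxx = Σx² − (Σx)²/n = 519.45 − 433.715714 = 85.734286
Sxy = Σxy − (Σx)(Σy)/n = 4774.97 − 4048.275714 = 726.694286
b = Sxy/Sxx = 726.694286/85.734286 = 8.476122

8.476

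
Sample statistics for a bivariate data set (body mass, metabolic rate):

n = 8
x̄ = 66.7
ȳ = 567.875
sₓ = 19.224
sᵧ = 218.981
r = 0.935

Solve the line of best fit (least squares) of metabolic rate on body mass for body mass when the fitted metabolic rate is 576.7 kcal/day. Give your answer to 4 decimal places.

67.5286

b = r · sᵧ/sₓ = 0.935 · 218.981/19.224 = 10.650605
a = ȳ − b·x̄ = 567.875 − 10.650605·66.7 = -142.520369
Set a + b·x = 576.7: x = (576.7 − (-142.520369)) / 10.650605 = 67.528591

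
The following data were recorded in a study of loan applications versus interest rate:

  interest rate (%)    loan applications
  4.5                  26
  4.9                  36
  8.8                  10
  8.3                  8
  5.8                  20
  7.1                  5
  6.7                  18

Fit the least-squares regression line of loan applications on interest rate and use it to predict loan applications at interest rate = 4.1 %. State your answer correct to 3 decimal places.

31.639

n = 7, Σx = 46.1, Σy = 123, Σxy = 719.9, Σx² = 319.53
Sxx = Σx² − (Σx)²/n = 319.53 − 303.601429 = 15.928571
Sxy = Σxy − (Σx)(Σy)/n = 719.9 − 810.042857 = -90.142857
b = Sxy/Sxx = -90.142857/15.928571 = -5.659193
a = ȳ − b·x̄ = 17.571429 − (-5.659193)·6.585714 = 54.841256
ŷ(4.1) = a + b·4.1 = 54.841256 + (-5.659193)·4.1 = 31.638565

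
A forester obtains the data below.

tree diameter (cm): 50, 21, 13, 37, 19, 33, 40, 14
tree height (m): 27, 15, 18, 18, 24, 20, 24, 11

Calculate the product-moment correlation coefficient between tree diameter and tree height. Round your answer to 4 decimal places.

n = 8, Σx = 227, Σy = 157, Σxy = 4795, Σx² = 7725, Σy² = 3275
Sxx = Σx² − (Σx)²/n = 7725 − 6441.125 = 1283.875
Sxy = Σxy − (Σx)(Σy)/n = 4795 − 4454.875 = 340.125
Syy = Σy² − (Σy)²/n = 3275 − 3081.125 = 193.875
r = Sxy/√(Sxx·Syy) = 340.125/√(248911.265625) = 340.125/498.910078 = 0.681736

0.6817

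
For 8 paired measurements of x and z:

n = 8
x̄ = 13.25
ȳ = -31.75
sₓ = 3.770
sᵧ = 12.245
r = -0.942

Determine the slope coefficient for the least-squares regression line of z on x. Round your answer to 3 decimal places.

b = r · sᵧ/sₓ = -0.942 · 12.245/3.77 = -3.059626

-3.060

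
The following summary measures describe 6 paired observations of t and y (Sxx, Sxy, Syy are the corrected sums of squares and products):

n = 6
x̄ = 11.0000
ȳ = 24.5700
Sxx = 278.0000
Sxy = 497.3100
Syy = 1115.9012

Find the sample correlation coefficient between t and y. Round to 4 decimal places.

0.8929

r = Sxy/√(Sxx·Syy) = 497.31/√(310220.5336) = 497.31/556.974446 = 0.892878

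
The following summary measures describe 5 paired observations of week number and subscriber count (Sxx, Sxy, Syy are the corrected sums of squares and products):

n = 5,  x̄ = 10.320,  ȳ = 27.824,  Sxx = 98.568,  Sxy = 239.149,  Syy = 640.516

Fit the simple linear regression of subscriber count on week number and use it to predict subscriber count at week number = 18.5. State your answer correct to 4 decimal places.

47.6706

b = Sxy/Sxx = 239.149/98.568 = 2.426234
a = ȳ − b·x̄ = 27.824 − 2.426234·10.32 = 2.785269
ŷ(18.5) = a + b·18.5 = 2.785269 + 2.426234·18.5 = 47.670591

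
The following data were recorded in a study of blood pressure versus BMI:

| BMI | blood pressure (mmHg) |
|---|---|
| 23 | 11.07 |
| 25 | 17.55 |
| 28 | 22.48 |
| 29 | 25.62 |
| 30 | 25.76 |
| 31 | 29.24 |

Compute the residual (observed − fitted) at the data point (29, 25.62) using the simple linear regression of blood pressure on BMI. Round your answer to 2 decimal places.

0.83

n = 6, Σx = 166, Σy = 131.72, Σxy = 3745.02, Σx² = 4640
Sxx = Σx² − (Σx)²/n = 4640 − 4592.666667 = 47.333333
Sxy = Σxy − (Σx)(Σy)/n = 3745.02 − 3644.253333 = 100.766667
b = Sxy/Sxx = 100.766667/47.333333 = 2.128873
a = ȳ − b·x̄ = 21.953333 − 2.128873·27.666667 = -36.945493
ŷ(29) = -36.945493 + 2.128873·29 = 24.791831
residual = y − ŷ = 25.62 − 24.791831 = 0.828169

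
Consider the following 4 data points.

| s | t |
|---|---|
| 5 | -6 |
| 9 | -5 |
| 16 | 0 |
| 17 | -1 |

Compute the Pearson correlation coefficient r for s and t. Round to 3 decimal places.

n = 4, Σx = 47, Σy = -12, Σxy = -92, Σx² = 651, Σy² = 62
Sxx = Σx² − (Σx)²/n = 651 − 552.25 = 98.75
Sxy = Σxy − (Σx)(Σy)/n = -92 − (-141) = 49
Syy = Σy² − (Σy)²/n = 62 − 36 = 26
r = Sxy/√(Sxx·Syy) = 49/√(2567.5) = 49/50.670504 = 0.967032

0.967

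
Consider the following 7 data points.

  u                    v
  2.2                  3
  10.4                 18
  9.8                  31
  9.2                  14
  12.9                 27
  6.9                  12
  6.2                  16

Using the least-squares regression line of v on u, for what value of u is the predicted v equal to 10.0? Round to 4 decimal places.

4.9633

n = 7, Σx = 57.6, Σy = 121, Σxy = 1156.7, Σx² = 546.14
Sxx = Σx² − (Σx)²/n = 546.14 − 473.965714 = 72.174286
Sxy = Σxy − (Σx)(Σy)/n = 1156.7 − 995.657143 = 161.042857
b = Sxy/Sxx = 161.042857/72.174286 = 2.231305
a = ȳ − b·x̄ = 17.285714 − 2.231305·8.228571 = -1.074740
Set a + b·x = 10.0: x = (10.0 − (-1.074740)) / 2.231305 = 4.963346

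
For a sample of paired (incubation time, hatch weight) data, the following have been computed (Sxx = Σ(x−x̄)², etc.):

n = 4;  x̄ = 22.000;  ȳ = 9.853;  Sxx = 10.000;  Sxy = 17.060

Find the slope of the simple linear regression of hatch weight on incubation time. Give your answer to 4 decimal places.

b = Sxy/Sxx = 17.06/10 = 1.706

1.7060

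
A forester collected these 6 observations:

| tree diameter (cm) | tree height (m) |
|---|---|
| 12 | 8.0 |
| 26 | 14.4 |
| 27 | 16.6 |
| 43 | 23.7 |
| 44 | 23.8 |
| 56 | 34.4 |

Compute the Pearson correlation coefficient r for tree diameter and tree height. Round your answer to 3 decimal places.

0.987

n = 6, Σx = 208, Σy = 120.9, Σxy = 4911.3, Σx² = 8470, Σy² = 2858.41
Sxx = Σx² − (Σx)²/n = 8470 − 7210.666667 = 1259.333333
Sxy = Σxy − (Σx)(Σy)/n = 4911.3 − 4191.2 = 720.1
Syy = Σy² − (Σy)²/n = 2858.41 − 2436.135 = 422.275
r = Sxy/√(Sxx·Syy) = 720.1/√(531784.983333) = 720.1/729.235890 = 0.987472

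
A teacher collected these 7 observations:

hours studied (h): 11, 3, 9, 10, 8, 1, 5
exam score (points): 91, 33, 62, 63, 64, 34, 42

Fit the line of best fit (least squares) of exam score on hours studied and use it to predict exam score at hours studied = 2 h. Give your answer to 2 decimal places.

n = 7, Σx = 47, Σy = 389, Σxy = 3044, Σx² = 401
Sxx = Σx² − (Σx)²/n = 401 − 315.571429 = 85.428571
Sxy = Σxy − (Σx)(Σy)/n = 3044 − 2611.857143 = 432.142857
b = Sxy/Sxx = 432.142857/85.428571 = 5.058528
a = ȳ − b·x̄ = 55.571429 − 5.058528·6.714286 = 21.607023
ŷ(2) = a + b·2 = 21.607023 + 5.058528·2 = 31.724080

31.72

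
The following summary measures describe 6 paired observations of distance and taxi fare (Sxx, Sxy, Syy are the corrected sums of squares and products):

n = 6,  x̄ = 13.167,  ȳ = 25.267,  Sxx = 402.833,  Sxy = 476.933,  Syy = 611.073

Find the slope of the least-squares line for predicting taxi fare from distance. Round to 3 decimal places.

b = Sxy/Sxx = 476.933/402.833 = 1.183947

1.184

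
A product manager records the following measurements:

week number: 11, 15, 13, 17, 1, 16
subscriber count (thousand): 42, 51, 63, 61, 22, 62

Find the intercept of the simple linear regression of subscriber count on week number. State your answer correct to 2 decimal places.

19.56

n = 6, Σx = 73, Σy = 301, Σxy = 4097, Σx² = 1061
Sxx = Σx² − (Σx)²/n = 1061 − 888.166667 = 172.833333
Sxy = Σxy − (Σx)(Σy)/n = 4097 − 3662.166667 = 434.833333
b = Sxy/Sxx = 434.833333/172.833333 = 2.515911
a = ȳ − b·x̄ = 50.166667 − 2.515911·12.166667 = 19.556413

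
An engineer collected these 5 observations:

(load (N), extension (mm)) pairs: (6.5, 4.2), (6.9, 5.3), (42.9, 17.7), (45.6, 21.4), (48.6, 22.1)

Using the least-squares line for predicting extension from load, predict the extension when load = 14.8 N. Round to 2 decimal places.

7.95

n = 5, Σx = 150.5, Σy = 70.7, Σxy = 2873.1, Σx² = 6371.59
Sxx = Σx² − (Σx)²/n = 6371.59 − 4530.05 = 1841.54
Sxy = Σxy − (Σx)(Σy)/n = 2873.1 − 2128.07 = 745.03
b = Sxy/Sxx = 745.03/1841.54 = 0.404569
a = ȳ − b·x̄ = 14.14 − 0.404569·30.1 = 1.962473
ŷ(14.8) = a + b·14.8 = 1.962473 + 0.404569·14.8 = 7.950094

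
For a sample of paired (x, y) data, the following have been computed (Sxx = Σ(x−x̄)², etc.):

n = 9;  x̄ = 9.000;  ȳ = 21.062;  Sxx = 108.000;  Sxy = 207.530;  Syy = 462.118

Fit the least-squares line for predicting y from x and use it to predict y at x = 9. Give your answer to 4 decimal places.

21.0620

b = Sxy/Sxx = 207.53/108 = 1.921574
a = ȳ − b·x̄ = 21.062 − 1.921574·9 = 3.767833
ŷ(9) = a + b·9 = 3.767833 + 1.921574·9 = 21.062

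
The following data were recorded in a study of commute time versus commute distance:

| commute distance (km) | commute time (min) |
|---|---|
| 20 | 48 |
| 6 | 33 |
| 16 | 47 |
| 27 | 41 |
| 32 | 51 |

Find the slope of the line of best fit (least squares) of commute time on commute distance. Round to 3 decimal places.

0.506

n = 5, Σx = 101, Σy = 220, Σxy = 4649, Σx² = 2445
Sxx = Σx² − (Σx)²/n = 2445 − 2040.2 = 404.8
Sxy = Σxy − (Σx)(Σy)/n = 4649 − 4444 = 205
b = Sxy/Sxx = 205/404.8 = 0.506423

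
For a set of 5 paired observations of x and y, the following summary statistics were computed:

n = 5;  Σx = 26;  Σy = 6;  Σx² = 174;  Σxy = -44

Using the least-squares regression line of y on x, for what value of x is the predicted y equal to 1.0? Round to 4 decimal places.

Sxx = Σx² − (Σx)²/n = 174 − 135.2 = 38.8
Sxy = Σxy − (Σx)(Σy)/n = -44 − 31.2 = -75.2
b = Sxy/Sxx = -75.2/38.8 = -1.938144
a = ȳ − b·x̄ = 1.2 − (-1.938144)·5.2 = 11.278351
Set a + b·x = 1.0: x = (1.0 − 11.278351) / (-1.938144) = 5.303191

5.3032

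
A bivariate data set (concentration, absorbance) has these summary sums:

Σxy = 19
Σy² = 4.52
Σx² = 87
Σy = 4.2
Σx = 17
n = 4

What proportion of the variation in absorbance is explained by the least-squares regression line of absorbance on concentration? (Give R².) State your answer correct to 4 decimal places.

0.8151

Sxx = Σx² − (Σx)²/n = 87 − 72.25 = 14.75
Sxy = Σxy − (Σx)(Σy)/n = 19 − 17.85 = 1.15
Syy = Σy² − (Σy)²/n = 4.52 − 4.41 = 0.11
R² = Sxy²/(Sxx·Syy) = (1.15)²/(14.75·0.11) = 0.815100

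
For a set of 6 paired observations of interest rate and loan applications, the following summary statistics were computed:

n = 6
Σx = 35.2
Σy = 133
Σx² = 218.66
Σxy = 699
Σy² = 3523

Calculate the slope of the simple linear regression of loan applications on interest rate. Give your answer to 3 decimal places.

Sxx = Σx² − (Σx)²/n = 218.66 − 206.506667 = 12.153333
Sxy = Σxy − (Σx)(Σy)/n = 699 − 780.266667 = -81.266667
b = Sxy/Sxx = -81.266667/12.153333 = -6.686780

-6.687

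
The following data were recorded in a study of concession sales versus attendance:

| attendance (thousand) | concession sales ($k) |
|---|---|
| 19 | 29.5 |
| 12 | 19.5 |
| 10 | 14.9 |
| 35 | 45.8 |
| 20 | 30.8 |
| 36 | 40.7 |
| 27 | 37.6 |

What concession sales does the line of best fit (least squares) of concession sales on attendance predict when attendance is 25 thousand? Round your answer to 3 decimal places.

33.648

n = 7, Σx = 159, Σy = 218.8, Σxy = 5642.9, Σx² = 4255
Sxx = Σx² − (Σx)²/n = 4255 − 3611.571429 = 643.428571
Sxy = Σxy − (Σx)(Σy)/n = 5642.9 − 4969.885714 = 673.014286
b = Sxy/Sxx = 673.014286/643.428571 = 1.045981
a = ȳ − b·x̄ = 31.257143 − 1.045981·22.714286 = 7.498424
ŷ(25) = a + b·25 = 7.498424 + 1.045981·25 = 33.647957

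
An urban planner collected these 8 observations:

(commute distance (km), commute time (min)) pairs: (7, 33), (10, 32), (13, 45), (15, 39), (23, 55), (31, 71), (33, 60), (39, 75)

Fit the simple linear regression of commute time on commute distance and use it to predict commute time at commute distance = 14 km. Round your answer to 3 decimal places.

n = 8, Σx = 171, Σy = 410, Σxy = 10092, Σx² = 4643
Sxx = Σx² − (Σx)²/n = 4643 − 3655.125 = 987.875
Sxy = Σxy − (Σx)(Σy)/n = 10092 − 8763.75 = 1328.25
b = Sxy/Sxx = 1328.25/987.875 = 1.344553
a = ȳ − b·x̄ = 51.25 − 1.344553·21.375 = 22.510186
ŷ(14) = a + b·14 = 22.510186 + 1.344553·14 = 41.333924

41.334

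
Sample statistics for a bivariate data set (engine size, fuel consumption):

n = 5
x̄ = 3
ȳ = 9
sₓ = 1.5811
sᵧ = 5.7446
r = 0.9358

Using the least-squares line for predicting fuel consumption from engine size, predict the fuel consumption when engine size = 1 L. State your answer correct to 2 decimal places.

2.20

b = r · sᵧ/sₓ = 0.9358 · 5.7446/1.5811 = 3.400036
a = ȳ − b·x̄ = 9 − 3.400036·3 = -1.200108
ŷ(1) = a + b·1 = -1.200108 + 3.400036·1 = 2.199928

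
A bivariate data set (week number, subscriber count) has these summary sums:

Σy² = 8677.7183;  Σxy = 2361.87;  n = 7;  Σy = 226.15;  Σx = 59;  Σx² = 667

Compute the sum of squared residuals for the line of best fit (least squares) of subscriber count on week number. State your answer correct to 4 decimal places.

Sxx = Σx² − (Σx)²/n = 667 − 497.285714 = 169.714286
Sxy = Σxy − (Σx)(Σy)/n = 2361.87 − 1906.121429 = 455.748571
Syy = Σy² − (Σy)²/n = 8677.7183 − 7306.260357 = 1371.457943
b = Sxy/Sxx = 455.748571/169.714286 = 2.685387
SSE = Syy − b·Sxy = 1371.457943 − 2.685387·455.748571 = 147.596560

147.5966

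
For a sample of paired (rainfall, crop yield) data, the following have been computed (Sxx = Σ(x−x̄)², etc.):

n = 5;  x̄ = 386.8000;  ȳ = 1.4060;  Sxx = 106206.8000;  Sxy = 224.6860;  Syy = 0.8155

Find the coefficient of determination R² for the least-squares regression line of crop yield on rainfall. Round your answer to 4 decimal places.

R² = Sxy²/(Sxx·Syy) = (224.686)²/(106206.8·0.8155) = 0.582875

0.5829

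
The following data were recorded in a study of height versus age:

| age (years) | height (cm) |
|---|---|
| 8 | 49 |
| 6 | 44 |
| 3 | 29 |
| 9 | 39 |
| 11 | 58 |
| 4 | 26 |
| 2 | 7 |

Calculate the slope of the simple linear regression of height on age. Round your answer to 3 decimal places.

4.517

n = 7, Σx = 43, Σy = 252, Σxy = 1850, Σx² = 331
Sxx = Σx² − (Σx)²/n = 331 − 264.142857 = 66.857143
Sxy = Σxy − (Σx)(Σy)/n = 1850 − 1548 = 302
b = Sxy/Sxx = 302/66.857143 = 4.517094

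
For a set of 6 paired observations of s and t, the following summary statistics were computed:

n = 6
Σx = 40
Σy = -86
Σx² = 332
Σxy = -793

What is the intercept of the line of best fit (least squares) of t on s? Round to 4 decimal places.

Sxx = Σx² − (Σx)²/n = 332 − 266.666667 = 65.333333
Sxy = Σxy − (Σx)(Σy)/n = -793 − (-573.333333) = -219.666667
b = Sxy/Sxx = -219.666667/65.333333 = -3.362245
a = ȳ − b·x̄ = -14.333333 − (-3.362245)·6.666667 = 8.081633

8.0816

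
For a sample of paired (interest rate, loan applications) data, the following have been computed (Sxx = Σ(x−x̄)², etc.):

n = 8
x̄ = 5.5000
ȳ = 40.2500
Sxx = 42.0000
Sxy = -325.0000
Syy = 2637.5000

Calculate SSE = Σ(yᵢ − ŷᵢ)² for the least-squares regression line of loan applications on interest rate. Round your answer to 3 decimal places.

b = Sxy/Sxx = -325/42 = -7.738095
SSE = Syy − b·Sxy = 2637.5 − (-7.738095)·(-325) = 122.619048

122.619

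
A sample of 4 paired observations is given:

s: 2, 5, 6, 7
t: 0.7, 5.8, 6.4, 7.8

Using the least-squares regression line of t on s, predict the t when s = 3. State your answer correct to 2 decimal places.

n = 4, Σx = 20, Σy = 20.7, Σxy = 123.4, Σx² = 114
Sxx = Σx² − (Σx)²/n = 114 − 100 = 14
Sxy = Σxy − (Σx)(Σy)/n = 123.4 − 103.5 = 19.9
b = Sxy/Sxx = 19.9/14 = 1.421429
a = ȳ − b·x̄ = 5.175 − 1.421429·5 = -1.932143
ŷ(3) = a + b·3 = -1.932143 + 1.421429·3 = 2.332143

2.33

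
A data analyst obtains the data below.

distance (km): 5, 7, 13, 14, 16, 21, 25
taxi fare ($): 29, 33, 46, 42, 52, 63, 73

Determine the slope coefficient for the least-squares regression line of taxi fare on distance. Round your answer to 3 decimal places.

2.190

n = 7, Σx = 101, Σy = 338, Σxy = 5542, Σx² = 1761
Sxx = Σx² − (Σx)²/n = 1761 − 1457.285714 = 303.714286
Sxy = Σxy − (Σx)(Σy)/n = 5542 − 4876.857143 = 665.142857
b = Sxy/Sxx = 665.142857/303.714286 = 2.190028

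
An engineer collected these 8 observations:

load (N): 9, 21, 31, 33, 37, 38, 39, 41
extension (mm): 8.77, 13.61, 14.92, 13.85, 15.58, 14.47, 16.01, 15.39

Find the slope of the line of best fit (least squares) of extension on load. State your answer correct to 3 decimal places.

n = 8, Σx = 249, Σy = 112.6, Σxy = 3666.01, Σx² = 8587
Sxx = Σx² − (Σx)²/n = 8587 − 7750.125 = 836.875
Sxy = Σxy − (Σx)(Σy)/n = 3666.01 − 3504.675 = 161.335
b = Sxy/Sxx = 161.335/836.875 = 0.192783

0.193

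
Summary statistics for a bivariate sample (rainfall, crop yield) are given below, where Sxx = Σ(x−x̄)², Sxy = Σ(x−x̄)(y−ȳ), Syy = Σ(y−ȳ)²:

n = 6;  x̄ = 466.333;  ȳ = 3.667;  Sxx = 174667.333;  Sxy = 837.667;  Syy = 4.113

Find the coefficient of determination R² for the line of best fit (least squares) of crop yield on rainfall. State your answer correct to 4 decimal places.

0.9767

R² = Sxy²/(Sxx·Syy) = (837.667)²/(174667.333·4.113) = 0.976725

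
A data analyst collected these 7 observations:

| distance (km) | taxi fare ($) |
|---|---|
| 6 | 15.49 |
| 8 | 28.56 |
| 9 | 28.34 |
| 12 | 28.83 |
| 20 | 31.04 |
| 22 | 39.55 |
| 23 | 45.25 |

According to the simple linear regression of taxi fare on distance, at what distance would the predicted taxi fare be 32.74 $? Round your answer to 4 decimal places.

15.8024

n = 7, Σx = 100, Σy = 217.06, Σxy = 3454.09, Σx² = 1738
Sxx = Σx² − (Σx)²/n = 1738 − 1428.571429 = 309.428571
Sxy = Σxy − (Σx)(Σy)/n = 3454.09 − 3100.857143 = 353.232857
b = Sxy/Sxx = 353.232857/309.428571 = 1.141565
a = ȳ − b·x̄ = 31.008571 − 1.141565·14.285714 = 14.700499
Set a + b·x = 32.74: x = (32.74 − 14.700499) / 1.141565 = 15.802429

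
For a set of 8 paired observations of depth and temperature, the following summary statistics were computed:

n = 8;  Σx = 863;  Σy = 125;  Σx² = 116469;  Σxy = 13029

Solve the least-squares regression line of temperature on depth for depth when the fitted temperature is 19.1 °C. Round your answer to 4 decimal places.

Sxx = Σx² − (Σx)²/n = 116469 − 93096.125 = 23372.875
Sxy = Σxy − (Σx)(Σy)/n = 13029 − 13484.375 = -455.375
b = Sxy/Sxx = -455.375/23372.875 = -0.019483
a = ȳ − b·x̄ = 15.625 − (-0.019483)·107.875 = 17.726735
Set a + b·x = 19.1: x = (19.1 − 17.726735) / (-0.019483) = -70.485122

-70.4851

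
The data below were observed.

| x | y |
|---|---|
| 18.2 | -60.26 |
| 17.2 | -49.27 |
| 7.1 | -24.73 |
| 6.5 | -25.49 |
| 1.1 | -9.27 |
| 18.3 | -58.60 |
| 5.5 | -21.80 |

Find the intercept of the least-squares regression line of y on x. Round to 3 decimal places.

n = 7, Σx = 73.9, Σy = -249.42, Σxy = -3487.921, Σx² = 1086.09
Sxx = Σx² − (Σx)²/n = 1086.09 − 780.172857 = 305.917143
Sxy = Σxy − (Σx)(Σy)/n = -3487.921 − (-2633.162571) = -854.758429
b = Sxy/Sxx = -854.758429/305.917143 = -2.794085
a = ȳ − b·x̄ = -35.631429 − (-2.794085)·10.557143 = -6.133877

-6.134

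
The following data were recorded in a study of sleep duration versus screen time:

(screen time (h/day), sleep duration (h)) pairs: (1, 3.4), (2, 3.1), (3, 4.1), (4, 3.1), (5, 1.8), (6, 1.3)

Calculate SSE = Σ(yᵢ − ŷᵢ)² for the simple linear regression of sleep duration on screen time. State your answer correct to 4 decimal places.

n = 6, Σx = 21, Σy = 16.8, Σxy = 51.1, Σx² = 91, Σy² = 52.52
Sxx = Σx² − (Σx)²/n = 91 − 73.5 = 17.5
Sxy = Σxy − (Σx)(Σy)/n = 51.1 − 58.8 = -7.7
Syy = Σy² − (Σy)²/n = 52.52 − 47.04 = 5.48
b = Sxy/Sxx = -7.7/17.5 = -0.44
SSE = Syy − b·Sxy = 5.48 − (-0.44)·(-7.7) = 2.092

2.0920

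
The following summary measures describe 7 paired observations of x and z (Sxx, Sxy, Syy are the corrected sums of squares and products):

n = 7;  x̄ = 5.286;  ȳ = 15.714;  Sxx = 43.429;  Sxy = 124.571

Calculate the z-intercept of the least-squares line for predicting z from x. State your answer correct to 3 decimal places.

0.552

b = Sxy/Sxx = 124.571/43.429 = 2.868383
a = ȳ − b·x̄ = 15.714 − 2.868383·5.286 = 0.551728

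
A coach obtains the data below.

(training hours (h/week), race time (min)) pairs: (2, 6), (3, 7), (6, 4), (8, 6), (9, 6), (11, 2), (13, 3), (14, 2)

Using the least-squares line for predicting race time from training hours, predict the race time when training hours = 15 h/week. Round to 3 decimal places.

n = 8, Σx = 66, Σy = 36, Σxy = 248, Σx² = 680
Sxx = Σx² − (Σx)²/n = 680 − 544.5 = 135.5
Sxy = Σxy − (Σx)(Σy)/n = 248 − 297 = -49
b = Sxy/Sxx = -49/135.5 = -0.361624
a = ȳ − b·x̄ = 4.5 − (-0.361624)·8.25 = 7.483395
ŷ(15) = a + b·15 = 7.483395 + (-0.361624)·15 = 2.059041

2.059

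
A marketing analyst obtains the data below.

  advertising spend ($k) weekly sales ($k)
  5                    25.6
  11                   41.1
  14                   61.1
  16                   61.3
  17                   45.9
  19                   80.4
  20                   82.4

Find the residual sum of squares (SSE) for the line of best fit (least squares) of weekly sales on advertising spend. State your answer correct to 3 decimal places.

n = 7, Σx = 102, Σy = 397.8, Σxy = 6372.2, Σx² = 1648, Σy² = 25196.2
Sxx = Σx² − (Σx)²/n = 1648 − 1486.285714 = 161.714286
Sxy = Σxy − (Σx)(Σy)/n = 6372.2 − 5796.514286 = 575.685714
Syy = Σy² − (Σy)²/n = 25196.2 − 22606.405714 = 2589.794286
b = Sxy/Sxx = 575.685714/161.714286 = 3.559894
SSE = Syy − b·Sxy = 2589.794286 − 3.559894·575.685714 = 540.414170

540.414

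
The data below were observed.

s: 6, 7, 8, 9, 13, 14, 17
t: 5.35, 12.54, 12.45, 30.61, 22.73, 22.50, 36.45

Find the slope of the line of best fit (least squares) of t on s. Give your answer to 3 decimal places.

n = 7, Σx = 74, Σy = 142.63, Σxy = 1725.11, Σx² = 884
Sxx = Σx² − (Σx)²/n = 884 − 782.285714 = 101.714286
Sxy = Σxy − (Σx)(Σy)/n = 1725.11 − 1507.802857 = 217.307143
b = Sxy/Sxx = 217.307143/101.714286 = 2.136447

2.136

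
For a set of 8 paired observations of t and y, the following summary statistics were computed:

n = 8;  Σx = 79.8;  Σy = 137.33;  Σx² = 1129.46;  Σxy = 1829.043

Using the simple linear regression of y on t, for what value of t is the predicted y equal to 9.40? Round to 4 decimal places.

4.3351

Sxx = Σx² − (Σx)²/n = 1129.46 − 796.005 = 333.455
Sxy = Σxy − (Σx)(Σy)/n = 1829.043 − 1369.86675 = 459.17625
b = Sxy/Sxx = 459.17625/333.455 = 1.377026
a = ȳ − b·x̄ = 17.16625 − 1.377026·9.975 = 3.430414
Set a + b·x = 9.40: x = (9.40 − 3.430414) / 1.377026 = 4.335129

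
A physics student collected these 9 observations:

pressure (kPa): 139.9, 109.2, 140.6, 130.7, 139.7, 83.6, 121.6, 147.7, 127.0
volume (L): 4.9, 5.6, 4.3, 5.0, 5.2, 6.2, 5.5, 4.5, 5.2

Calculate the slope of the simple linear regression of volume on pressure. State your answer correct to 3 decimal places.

n = 9, Σx = 1140, Σy = 46.4, Σxy = 5793.72, Σx² = 147583.4
Sxx = Σx² − (Σx)²/n = 147583.4 − 144400 = 3183.4
Sxy = Σxy − (Σx)(Σy)/n = 5793.72 − 5877.333333 = -83.613333
b = Sxy/Sxx = -83.613333/3183.4 = -0.026265

-0.026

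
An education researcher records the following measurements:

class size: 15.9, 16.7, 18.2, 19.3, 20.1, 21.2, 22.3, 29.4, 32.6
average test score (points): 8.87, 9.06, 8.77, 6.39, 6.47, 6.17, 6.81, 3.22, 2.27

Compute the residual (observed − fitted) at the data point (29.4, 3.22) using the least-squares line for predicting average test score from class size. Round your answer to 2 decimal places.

n = 9, Σx = 195.7, Σy = 58.03, Σxy = 1156.66, Σx² = 4513.29
Sxx = Σx² − (Σx)²/n = 4513.29 − 4255.387778 = 257.902222
Sxy = Σxy − (Σx)(Σy)/n = 1156.66 − 1261.830111 = -105.170111
b = Sxy/Sxx = -105.170111/257.902222 = -0.407791
a = ȳ − b·x̄ = 6.447778 − (-0.407791)·21.744444 = 15.314959
ŷ(29.4) = 15.314959 + (-0.407791)·29.4 = 3.325914
residual = y − ŷ = 3.22 − 3.325914 = -0.105914

-0.11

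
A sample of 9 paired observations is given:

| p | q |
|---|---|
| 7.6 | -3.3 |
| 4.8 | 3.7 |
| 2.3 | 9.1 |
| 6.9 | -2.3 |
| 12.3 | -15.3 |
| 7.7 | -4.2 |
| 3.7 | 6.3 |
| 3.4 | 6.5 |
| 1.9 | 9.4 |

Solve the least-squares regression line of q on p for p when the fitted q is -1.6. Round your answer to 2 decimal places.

n = 9, Σx = 50.6, Σy = 9.9, Σxy = -159.52, Σx² = 373.14
Sxx = Σx² − (Σx)²/n = 373.14 − 284.484444 = 88.655556
Sxy = Σxy − (Σx)(Σy)/n = -159.52 − 55.66 = -215.18
b = Sxy/Sxx = -215.18/88.655556 = -2.427146
a = ȳ − b·x̄ = 1.1 − (-2.427146)·5.622222 = 14.745956
Set a + b·x = -1.6: x = (-1.6 − 14.745956) / (-2.427146) = 6.734640

6.73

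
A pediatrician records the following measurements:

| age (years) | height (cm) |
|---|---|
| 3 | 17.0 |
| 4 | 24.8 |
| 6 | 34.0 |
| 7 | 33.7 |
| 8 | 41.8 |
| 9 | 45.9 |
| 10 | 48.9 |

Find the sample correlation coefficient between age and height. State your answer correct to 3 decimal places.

0.988

n = 7, Σx = 47, Σy = 246.1, Σxy = 1826.6, Σx² = 355, Σy² = 9440.99
Sxx = Σx² − (Σx)²/n = 355 − 315.571429 = 39.428571
Sxy = Σxy − (Σx)(Σy)/n = 1826.6 − 1652.385714 = 174.214286
Syy = Σy² − (Σy)²/n = 9440.99 − 8652.172857 = 788.817143
r = Sxy/√(Sxx·Syy) = 174.214286/√(31101.933061) = 174.214286/176.357401 = 0.987848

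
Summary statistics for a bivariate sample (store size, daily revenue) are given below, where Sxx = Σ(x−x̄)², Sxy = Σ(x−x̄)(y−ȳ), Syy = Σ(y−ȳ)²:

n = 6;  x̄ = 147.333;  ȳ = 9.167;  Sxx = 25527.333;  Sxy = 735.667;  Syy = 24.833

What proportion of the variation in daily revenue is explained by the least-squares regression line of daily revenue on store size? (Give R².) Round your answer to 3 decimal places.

R² = Sxy²/(Sxx·Syy) = (735.667)²/(25527.333·24.833) = 0.853744

0.854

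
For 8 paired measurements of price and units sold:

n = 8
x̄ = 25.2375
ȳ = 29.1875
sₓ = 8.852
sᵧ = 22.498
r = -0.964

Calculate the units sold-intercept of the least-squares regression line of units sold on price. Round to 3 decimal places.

91.021

b = r · sᵧ/sₓ = -0.964 · 22.498/8.852 = -2.450076
a = ȳ − b·x̄ = 29.1875 − (-2.450076)·25.2375 = 91.021291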